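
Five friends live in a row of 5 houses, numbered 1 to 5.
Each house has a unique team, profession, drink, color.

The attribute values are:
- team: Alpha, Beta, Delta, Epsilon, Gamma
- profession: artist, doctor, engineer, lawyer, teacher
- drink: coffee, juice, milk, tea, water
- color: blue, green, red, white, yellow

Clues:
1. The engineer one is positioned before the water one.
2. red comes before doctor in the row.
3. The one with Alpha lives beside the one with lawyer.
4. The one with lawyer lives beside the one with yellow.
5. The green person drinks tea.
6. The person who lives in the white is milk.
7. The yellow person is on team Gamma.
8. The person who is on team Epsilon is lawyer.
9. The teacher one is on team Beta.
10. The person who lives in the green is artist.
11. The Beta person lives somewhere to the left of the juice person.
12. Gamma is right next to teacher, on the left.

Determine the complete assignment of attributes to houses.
Solution:

House | Team | Profession | Drink | Color
-----------------------------------------
  1   | Alpha | artist | tea | green
  2   | Epsilon | lawyer | milk | white
  3   | Gamma | engineer | coffee | yellow
  4   | Beta | teacher | water | red
  5   | Delta | doctor | juice | blue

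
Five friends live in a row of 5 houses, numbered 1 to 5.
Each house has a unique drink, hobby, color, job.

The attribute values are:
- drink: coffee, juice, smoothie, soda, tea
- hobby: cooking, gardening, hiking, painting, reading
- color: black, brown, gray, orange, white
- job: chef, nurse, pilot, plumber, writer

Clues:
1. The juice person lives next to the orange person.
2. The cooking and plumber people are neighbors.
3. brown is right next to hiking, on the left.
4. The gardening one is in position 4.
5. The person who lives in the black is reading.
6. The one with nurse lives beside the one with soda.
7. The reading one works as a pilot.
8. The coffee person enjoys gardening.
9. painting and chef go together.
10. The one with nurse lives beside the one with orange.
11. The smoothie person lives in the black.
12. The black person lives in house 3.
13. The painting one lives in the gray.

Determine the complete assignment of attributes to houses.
Solution:

House | Drink | Hobby | Color | Job
-----------------------------------
  1   | juice | cooking | brown | nurse
  2   | soda | hiking | orange | plumber
  3   | smoothie | reading | black | pilot
  4   | coffee | gardening | white | writer
  5   | tea | painting | gray | chef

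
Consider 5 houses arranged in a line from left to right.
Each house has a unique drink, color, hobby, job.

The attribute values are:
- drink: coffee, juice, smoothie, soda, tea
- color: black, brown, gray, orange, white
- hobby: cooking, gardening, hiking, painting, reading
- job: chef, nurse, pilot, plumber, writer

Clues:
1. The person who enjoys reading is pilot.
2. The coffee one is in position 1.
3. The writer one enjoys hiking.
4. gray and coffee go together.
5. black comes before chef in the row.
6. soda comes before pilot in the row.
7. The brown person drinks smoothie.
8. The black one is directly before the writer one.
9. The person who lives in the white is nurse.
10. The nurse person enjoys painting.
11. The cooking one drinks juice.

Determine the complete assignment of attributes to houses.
Solution:

House | Drink | Color | Hobby | Job
-----------------------------------
  1   | coffee | gray | gardening | plumber
  2   | soda | white | painting | nurse
  3   | tea | black | reading | pilot
  4   | smoothie | brown | hiking | writer
  5   | juice | orange | cooking | chef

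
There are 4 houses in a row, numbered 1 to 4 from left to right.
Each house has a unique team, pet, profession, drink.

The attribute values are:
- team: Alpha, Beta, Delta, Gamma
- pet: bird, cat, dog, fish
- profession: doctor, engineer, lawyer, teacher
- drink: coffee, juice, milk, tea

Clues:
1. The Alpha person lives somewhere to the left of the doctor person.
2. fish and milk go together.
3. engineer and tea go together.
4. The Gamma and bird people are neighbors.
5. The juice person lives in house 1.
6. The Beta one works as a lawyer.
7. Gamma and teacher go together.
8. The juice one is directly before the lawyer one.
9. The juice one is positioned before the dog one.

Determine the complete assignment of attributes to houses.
Solution:

House | Team | Pet | Profession | Drink
---------------------------------------
  1   | Gamma | cat | teacher | juice
  2   | Beta | bird | lawyer | coffee
  3   | Alpha | dog | engineer | tea
  4   | Delta | fish | doctor | milk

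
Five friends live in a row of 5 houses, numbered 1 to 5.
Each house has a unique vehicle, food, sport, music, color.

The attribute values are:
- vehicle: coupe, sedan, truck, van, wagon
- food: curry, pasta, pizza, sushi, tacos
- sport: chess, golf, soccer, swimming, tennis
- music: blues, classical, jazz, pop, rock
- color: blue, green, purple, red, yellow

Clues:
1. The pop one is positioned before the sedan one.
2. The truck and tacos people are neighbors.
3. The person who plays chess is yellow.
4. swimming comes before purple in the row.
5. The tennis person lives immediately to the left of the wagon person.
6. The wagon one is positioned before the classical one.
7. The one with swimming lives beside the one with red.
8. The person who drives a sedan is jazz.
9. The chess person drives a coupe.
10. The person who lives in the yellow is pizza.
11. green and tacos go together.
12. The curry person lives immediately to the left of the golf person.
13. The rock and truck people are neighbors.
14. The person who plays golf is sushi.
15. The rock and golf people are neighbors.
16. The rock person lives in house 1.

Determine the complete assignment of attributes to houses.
Solution:

House | Vehicle | Food | Sport | Music | Color
----------------------------------------------
  1   | van | curry | swimming | rock | blue
  2   | truck | sushi | golf | pop | red
  3   | sedan | tacos | tennis | jazz | green
  4   | wagon | pasta | soccer | blues | purple
  5   | coupe | pizza | chess | classical | yellow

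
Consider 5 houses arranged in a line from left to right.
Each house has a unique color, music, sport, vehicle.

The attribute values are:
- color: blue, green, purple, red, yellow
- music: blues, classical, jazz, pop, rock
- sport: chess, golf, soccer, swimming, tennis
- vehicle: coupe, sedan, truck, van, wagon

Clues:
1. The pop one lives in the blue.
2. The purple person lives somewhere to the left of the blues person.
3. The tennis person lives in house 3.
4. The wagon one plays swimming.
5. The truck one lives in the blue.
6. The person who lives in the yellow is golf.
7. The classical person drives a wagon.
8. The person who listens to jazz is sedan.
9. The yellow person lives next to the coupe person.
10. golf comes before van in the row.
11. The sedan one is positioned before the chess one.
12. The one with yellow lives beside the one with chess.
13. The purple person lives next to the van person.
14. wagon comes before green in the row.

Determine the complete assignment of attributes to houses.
Solution:

House | Color | Music | Sport | Vehicle
---------------------------------------
  1   | yellow | jazz | golf | sedan
  2   | red | rock | chess | coupe
  3   | blue | pop | tennis | truck
  4   | purple | classical | swimming | wagon
  5   | green | blues | soccer | van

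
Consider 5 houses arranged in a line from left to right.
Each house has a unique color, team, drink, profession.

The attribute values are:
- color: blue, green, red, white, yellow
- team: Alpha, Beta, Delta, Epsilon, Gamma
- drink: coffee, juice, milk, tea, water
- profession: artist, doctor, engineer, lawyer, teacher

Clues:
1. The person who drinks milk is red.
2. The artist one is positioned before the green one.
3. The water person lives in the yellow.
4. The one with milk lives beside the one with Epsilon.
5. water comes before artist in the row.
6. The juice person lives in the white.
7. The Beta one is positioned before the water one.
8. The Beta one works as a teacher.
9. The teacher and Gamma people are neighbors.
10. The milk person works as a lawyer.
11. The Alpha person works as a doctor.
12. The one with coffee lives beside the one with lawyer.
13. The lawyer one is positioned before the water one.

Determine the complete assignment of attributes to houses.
Solution:

House | Color | Team | Drink | Profession
-----------------------------------------
  1   | blue | Beta | coffee | teacher
  2   | red | Gamma | milk | lawyer
  3   | yellow | Epsilon | water | engineer
  4   | white | Delta | juice | artist
  5   | green | Alpha | tea | doctor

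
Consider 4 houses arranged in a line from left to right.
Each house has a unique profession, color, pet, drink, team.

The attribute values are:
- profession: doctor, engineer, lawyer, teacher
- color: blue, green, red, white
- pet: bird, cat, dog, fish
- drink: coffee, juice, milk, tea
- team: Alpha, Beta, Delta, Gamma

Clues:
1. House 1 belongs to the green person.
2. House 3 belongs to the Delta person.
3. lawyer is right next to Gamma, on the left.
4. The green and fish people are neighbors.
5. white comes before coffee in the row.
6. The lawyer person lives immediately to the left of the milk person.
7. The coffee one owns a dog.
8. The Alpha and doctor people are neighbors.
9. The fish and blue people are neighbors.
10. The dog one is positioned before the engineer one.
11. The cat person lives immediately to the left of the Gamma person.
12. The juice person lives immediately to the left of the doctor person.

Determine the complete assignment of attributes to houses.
Solution:

House | Profession | Color | Pet | Drink | Team
-----------------------------------------------
  1   | lawyer | green | cat | juice | Alpha
  2   | doctor | white | fish | milk | Gamma
  3   | teacher | blue | dog | coffee | Delta
  4   | engineer | red | bird | tea | Beta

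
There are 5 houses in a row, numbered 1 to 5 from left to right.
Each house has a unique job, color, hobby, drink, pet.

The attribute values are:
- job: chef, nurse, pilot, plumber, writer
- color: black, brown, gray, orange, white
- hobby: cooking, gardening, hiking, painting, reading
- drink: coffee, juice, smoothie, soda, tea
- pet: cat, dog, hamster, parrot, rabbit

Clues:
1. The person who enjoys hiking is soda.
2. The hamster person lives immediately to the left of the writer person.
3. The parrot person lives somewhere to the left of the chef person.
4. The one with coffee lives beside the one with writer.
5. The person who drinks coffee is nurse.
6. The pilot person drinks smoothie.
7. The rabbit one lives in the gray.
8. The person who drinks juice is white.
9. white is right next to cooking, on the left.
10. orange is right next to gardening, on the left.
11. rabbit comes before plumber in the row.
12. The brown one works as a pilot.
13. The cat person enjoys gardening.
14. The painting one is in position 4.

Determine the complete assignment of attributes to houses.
Solution:

House | Job | Color | Hobby | Drink | Pet
-----------------------------------------
  1   | nurse | orange | reading | coffee | hamster
  2   | writer | white | gardening | juice | cat
  3   | pilot | brown | cooking | smoothie | parrot
  4   | chef | gray | painting | tea | rabbit
  5   | plumber | black | hiking | soda | dog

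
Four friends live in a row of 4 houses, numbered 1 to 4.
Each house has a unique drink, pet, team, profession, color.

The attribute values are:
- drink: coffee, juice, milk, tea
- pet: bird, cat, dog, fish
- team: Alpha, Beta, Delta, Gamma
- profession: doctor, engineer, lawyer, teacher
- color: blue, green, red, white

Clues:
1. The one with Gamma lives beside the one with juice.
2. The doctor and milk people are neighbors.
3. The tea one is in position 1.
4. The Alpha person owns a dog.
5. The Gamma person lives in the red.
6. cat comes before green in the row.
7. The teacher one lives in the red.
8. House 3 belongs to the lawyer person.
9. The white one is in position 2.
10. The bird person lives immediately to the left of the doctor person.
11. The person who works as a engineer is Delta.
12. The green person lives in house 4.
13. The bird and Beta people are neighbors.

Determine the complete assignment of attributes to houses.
Solution:

House | Drink | Pet | Team | Profession | Color
-----------------------------------------------
  1   | tea | bird | Gamma | teacher | red
  2   | juice | cat | Beta | doctor | white
  3   | milk | dog | Alpha | lawyer | blue
  4   | coffee | fish | Delta | engineer | green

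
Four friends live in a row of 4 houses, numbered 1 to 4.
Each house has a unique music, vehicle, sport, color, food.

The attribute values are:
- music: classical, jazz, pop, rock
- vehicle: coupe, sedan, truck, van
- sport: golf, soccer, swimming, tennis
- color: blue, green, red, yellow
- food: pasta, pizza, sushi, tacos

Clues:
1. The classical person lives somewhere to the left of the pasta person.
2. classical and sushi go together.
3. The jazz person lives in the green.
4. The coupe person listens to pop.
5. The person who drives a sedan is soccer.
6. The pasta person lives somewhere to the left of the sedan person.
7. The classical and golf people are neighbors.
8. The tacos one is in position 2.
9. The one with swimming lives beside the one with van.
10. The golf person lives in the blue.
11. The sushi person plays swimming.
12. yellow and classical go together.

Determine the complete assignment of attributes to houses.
Solution:

House | Music | Vehicle | Sport | Color | Food
----------------------------------------------
  1   | classical | truck | swimming | yellow | sushi
  2   | rock | van | golf | blue | tacos
  3   | pop | coupe | tennis | red | pasta
  4   | jazz | sedan | soccer | green | pizza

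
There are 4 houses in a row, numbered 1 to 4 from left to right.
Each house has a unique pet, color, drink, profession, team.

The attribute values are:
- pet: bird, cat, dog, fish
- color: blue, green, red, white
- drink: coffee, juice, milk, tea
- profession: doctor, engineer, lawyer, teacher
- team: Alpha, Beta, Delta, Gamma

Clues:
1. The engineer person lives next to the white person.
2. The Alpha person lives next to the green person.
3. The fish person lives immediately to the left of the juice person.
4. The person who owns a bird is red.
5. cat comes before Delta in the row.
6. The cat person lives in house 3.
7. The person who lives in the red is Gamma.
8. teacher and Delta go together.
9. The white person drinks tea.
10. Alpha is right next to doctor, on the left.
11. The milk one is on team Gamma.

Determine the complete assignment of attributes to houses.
Solution:

House | Pet | Color | Drink | Profession | Team
-----------------------------------------------
  1   | bird | red | milk | engineer | Gamma
  2   | fish | white | tea | lawyer | Alpha
  3   | cat | green | juice | doctor | Beta
  4   | dog | blue | coffee | teacher | Delta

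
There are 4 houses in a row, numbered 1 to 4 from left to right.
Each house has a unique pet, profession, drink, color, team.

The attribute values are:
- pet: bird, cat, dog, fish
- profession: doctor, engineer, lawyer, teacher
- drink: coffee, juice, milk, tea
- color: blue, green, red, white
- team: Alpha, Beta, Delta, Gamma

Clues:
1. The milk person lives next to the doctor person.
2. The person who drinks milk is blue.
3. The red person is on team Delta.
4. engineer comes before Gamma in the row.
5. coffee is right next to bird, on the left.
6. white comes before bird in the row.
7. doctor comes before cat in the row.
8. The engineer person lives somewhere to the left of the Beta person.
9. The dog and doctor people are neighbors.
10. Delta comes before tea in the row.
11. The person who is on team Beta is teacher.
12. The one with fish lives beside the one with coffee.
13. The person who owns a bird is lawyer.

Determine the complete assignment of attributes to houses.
Solution:

House | Pet | Profession | Drink | Color | Team
-----------------------------------------------
  1   | dog | engineer | milk | blue | Alpha
  2   | fish | doctor | juice | red | Delta
  3   | cat | teacher | coffee | white | Beta
  4   | bird | lawyer | tea | green | Gamma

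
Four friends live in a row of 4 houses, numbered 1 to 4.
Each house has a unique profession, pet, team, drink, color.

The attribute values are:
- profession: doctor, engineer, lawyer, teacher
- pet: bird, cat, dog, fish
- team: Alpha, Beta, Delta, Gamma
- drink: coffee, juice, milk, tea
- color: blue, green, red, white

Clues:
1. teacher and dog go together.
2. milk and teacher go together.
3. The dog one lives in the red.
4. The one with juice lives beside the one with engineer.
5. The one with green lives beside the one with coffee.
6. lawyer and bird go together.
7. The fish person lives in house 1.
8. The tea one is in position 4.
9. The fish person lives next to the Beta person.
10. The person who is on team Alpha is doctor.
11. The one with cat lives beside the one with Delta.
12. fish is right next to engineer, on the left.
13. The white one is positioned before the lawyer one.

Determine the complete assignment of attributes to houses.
Solution:

House | Profession | Pet | Team | Drink | Color
-----------------------------------------------
  1   | doctor | fish | Alpha | juice | green
  2   | engineer | cat | Beta | coffee | white
  3   | teacher | dog | Delta | milk | red
  4   | lawyer | bird | Gamma | tea | blue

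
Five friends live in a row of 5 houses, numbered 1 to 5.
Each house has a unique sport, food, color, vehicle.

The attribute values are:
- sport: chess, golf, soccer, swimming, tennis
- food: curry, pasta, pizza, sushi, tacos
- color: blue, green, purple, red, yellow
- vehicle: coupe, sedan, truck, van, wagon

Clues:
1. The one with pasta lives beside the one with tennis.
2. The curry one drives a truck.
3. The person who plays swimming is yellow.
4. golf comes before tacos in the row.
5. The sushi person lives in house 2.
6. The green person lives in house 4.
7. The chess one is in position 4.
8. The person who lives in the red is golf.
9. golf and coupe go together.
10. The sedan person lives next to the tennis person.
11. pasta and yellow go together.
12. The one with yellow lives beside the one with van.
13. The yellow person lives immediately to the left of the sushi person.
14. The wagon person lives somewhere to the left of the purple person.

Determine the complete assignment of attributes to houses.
Solution:

House | Sport | Food | Color | Vehicle
--------------------------------------
  1   | swimming | pasta | yellow | sedan
  2   | tennis | sushi | blue | van
  3   | golf | pizza | red | coupe
  4   | chess | tacos | green | wagon
  5   | soccer | curry | purple | truck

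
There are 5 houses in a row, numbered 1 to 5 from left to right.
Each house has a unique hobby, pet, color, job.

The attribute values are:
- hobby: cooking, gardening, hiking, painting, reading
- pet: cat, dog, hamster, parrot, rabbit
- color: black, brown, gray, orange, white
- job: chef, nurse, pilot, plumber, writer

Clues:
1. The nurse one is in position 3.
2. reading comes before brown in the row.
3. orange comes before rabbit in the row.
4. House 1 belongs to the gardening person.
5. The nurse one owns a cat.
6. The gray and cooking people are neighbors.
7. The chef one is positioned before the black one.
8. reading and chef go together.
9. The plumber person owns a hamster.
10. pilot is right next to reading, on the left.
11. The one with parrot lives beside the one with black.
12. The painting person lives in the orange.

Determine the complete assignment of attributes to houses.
Solution:

House | Hobby | Pet | Color | Job
---------------------------------
  1   | gardening | dog | white | pilot
  2   | reading | parrot | gray | chef
  3   | cooking | cat | black | nurse
  4   | painting | hamster | orange | plumber
  5   | hiking | rabbit | brown | writer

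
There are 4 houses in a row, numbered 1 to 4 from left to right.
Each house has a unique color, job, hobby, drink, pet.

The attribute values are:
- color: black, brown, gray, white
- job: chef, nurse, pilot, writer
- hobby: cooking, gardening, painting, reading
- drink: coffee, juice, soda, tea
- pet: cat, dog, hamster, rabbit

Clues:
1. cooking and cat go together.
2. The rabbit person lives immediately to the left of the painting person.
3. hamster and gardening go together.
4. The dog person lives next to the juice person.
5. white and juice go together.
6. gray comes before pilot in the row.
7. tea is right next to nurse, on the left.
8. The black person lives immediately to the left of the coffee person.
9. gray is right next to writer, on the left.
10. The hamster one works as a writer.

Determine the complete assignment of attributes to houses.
Solution:

House | Color | Job | Hobby | Drink | Pet
-----------------------------------------
  1   | black | chef | reading | tea | rabbit
  2   | gray | nurse | painting | coffee | dog
  3   | white | writer | gardening | juice | hamster
  4   | brown | pilot | cooking | soda | cat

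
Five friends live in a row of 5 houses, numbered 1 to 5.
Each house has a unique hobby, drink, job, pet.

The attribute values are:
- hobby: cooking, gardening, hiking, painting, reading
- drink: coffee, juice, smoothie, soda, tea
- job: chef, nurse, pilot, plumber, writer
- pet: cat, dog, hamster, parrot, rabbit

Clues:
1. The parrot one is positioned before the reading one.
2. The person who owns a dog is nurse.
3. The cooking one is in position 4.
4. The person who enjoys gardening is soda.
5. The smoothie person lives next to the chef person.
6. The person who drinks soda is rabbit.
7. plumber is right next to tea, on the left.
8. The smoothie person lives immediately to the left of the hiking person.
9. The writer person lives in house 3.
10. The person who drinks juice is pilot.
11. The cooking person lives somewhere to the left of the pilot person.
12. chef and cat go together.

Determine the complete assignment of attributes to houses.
Solution:

House | Hobby | Drink | Job | Pet
---------------------------------
  1   | painting | smoothie | plumber | parrot
  2   | hiking | tea | chef | cat
  3   | gardening | soda | writer | rabbit
  4   | cooking | coffee | nurse | dog
  5   | reading | juice | pilot | hamster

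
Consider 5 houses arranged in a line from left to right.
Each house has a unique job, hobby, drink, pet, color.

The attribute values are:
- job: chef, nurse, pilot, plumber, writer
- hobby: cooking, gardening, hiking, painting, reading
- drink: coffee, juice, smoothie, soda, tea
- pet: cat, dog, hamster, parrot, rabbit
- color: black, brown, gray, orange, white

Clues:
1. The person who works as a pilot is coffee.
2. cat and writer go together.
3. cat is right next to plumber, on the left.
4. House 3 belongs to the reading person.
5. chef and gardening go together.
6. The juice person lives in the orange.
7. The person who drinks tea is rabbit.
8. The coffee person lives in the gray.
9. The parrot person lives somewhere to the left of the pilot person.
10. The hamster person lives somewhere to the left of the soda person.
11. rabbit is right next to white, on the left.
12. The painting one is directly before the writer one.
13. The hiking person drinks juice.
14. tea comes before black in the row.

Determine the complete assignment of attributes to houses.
Solution:

House | Job | Hobby | Drink | Pet | Color
-----------------------------------------
  1   | chef | gardening | tea | rabbit | brown
  2   | nurse | painting | smoothie | hamster | white
  3   | writer | reading | soda | cat | black
  4   | plumber | hiking | juice | parrot | orange
  5   | pilot | cooking | coffee | dog | gray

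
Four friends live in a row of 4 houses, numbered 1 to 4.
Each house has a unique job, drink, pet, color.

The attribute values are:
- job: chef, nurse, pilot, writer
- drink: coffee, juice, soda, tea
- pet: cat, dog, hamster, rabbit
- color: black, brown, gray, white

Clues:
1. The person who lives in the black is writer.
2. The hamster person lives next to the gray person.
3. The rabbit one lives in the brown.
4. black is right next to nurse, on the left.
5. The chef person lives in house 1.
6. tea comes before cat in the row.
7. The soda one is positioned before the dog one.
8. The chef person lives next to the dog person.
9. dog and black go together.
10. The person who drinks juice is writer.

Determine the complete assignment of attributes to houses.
Solution:

House | Job | Drink | Pet | Color
---------------------------------
  1   | chef | soda | rabbit | brown
  2   | writer | juice | dog | black
  3   | nurse | tea | hamster | white
  4   | pilot | coffee | cat | gray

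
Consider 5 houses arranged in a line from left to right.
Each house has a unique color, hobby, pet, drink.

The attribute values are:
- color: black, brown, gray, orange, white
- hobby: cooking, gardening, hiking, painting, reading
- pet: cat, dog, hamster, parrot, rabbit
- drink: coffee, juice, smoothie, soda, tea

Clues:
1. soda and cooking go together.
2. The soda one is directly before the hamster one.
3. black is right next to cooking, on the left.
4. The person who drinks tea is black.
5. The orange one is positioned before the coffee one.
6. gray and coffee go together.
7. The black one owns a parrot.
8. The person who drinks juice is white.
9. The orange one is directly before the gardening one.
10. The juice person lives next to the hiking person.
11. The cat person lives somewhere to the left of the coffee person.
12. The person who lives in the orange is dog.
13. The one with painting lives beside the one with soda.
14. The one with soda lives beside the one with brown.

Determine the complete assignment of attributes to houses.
Solution:

House | Color | Hobby | Pet | Drink
-----------------------------------
  1   | black | painting | parrot | tea
  2   | orange | cooking | dog | soda
  3   | brown | gardening | hamster | smoothie
  4   | white | reading | cat | juice
  5   | gray | hiking | rabbit | coffee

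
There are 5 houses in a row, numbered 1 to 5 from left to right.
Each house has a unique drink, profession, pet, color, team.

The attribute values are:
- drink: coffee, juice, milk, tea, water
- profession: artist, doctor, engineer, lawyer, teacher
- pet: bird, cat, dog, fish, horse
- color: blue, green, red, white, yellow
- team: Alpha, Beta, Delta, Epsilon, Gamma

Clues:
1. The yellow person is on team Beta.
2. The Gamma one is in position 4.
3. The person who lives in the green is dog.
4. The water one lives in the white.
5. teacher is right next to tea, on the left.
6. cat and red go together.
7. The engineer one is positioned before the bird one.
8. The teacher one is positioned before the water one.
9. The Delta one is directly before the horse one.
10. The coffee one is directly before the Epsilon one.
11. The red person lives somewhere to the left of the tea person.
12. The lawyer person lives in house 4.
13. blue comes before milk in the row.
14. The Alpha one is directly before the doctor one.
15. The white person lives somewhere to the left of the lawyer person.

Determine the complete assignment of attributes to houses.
Solution:

House | Drink | Profession | Pet | Color | Team
-----------------------------------------------
  1   | coffee | teacher | cat | red | Alpha
  2   | tea | doctor | dog | green | Epsilon
  3   | water | engineer | fish | white | Delta
  4   | juice | lawyer | horse | blue | Gamma
  5   | milk | artist | bird | yellow | Beta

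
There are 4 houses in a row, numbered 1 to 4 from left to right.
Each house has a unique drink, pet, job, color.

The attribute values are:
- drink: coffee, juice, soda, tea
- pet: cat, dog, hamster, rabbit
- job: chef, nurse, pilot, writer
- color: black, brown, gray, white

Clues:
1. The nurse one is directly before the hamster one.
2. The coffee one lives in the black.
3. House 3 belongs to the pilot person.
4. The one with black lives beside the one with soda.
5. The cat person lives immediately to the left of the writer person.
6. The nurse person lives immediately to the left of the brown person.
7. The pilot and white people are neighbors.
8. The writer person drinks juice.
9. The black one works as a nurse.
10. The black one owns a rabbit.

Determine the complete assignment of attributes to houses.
Solution:

House | Drink | Pet | Job | Color
---------------------------------
  1   | coffee | rabbit | nurse | black
  2   | soda | hamster | chef | brown
  3   | tea | cat | pilot | gray
  4   | juice | dog | writer | white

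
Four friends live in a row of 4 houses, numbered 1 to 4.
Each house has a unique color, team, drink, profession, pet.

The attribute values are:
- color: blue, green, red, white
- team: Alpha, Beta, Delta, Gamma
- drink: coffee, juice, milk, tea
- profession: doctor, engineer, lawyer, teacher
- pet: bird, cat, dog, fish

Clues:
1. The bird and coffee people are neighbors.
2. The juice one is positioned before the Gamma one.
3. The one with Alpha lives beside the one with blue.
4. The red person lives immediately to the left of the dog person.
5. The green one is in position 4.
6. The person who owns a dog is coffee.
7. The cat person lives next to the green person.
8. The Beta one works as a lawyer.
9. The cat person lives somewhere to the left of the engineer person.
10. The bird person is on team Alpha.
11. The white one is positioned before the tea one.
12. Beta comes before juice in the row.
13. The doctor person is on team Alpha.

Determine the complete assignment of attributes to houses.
Solution:

House | Color | Team | Drink | Profession | Pet
-----------------------------------------------
  1   | red | Alpha | milk | doctor | bird
  2   | blue | Beta | coffee | lawyer | dog
  3   | white | Delta | juice | teacher | cat
  4   | green | Gamma | tea | engineer | fish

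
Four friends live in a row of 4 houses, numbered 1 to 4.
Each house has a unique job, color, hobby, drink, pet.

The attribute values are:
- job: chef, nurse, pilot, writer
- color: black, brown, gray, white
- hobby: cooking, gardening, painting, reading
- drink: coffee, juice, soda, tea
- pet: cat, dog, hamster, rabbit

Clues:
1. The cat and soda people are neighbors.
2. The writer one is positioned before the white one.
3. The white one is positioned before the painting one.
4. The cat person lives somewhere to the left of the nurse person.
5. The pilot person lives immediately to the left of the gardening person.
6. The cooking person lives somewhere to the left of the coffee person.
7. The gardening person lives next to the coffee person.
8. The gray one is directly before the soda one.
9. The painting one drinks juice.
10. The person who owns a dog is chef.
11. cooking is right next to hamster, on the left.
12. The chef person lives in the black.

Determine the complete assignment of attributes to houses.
Solution:

House | Job | Color | Hobby | Drink | Pet
-----------------------------------------
  1   | pilot | gray | cooking | tea | cat
  2   | writer | brown | gardening | soda | hamster
  3   | nurse | white | reading | coffee | rabbit
  4   | chef | black | painting | juice | dog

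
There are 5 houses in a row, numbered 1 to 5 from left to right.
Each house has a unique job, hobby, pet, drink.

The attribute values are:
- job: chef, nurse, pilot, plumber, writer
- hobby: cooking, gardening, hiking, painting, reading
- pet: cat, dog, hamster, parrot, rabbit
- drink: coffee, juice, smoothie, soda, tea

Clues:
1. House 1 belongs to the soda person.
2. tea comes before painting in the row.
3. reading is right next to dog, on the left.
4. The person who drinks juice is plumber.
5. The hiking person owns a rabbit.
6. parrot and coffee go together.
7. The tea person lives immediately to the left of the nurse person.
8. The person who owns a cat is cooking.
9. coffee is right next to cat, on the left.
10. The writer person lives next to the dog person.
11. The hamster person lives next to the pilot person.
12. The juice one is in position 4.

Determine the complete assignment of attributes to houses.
Solution:

House | Job | Hobby | Pet | Drink
---------------------------------
  1   | writer | reading | hamster | soda
  2   | pilot | gardening | dog | tea
  3   | nurse | painting | parrot | coffee
  4   | plumber | cooking | cat | juice
  5   | chef | hiking | rabbit | smoothie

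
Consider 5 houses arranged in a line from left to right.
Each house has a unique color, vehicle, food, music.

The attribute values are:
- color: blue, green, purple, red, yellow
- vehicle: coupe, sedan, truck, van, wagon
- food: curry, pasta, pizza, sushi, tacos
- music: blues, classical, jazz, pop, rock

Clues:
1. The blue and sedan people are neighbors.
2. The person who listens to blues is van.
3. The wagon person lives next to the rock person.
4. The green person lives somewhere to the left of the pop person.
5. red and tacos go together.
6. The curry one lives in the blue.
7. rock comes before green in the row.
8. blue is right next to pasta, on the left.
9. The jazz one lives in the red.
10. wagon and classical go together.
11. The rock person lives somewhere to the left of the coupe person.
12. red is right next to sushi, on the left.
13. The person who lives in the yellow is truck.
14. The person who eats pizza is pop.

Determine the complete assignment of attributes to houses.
Solution:

House | Color | Vehicle | Food | Music
--------------------------------------
  1   | blue | wagon | curry | classical
  2   | purple | sedan | pasta | rock
  3   | red | coupe | tacos | jazz
  4   | green | van | sushi | blues
  5   | yellow | truck | pizza | pop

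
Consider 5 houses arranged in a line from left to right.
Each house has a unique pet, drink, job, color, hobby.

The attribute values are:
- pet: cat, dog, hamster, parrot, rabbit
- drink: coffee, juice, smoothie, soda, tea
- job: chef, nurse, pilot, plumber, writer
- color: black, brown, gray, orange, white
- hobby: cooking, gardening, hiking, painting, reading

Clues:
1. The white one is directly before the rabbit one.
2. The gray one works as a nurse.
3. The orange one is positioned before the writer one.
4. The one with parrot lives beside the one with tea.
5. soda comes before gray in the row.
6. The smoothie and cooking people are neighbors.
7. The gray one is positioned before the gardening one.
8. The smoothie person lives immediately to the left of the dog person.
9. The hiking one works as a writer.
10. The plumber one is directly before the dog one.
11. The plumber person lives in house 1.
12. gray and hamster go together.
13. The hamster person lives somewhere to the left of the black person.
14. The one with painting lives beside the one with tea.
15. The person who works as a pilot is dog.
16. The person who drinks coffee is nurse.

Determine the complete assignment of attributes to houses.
Solution:

House | Pet | Drink | Job | Color | Hobby
-----------------------------------------
  1   | parrot | smoothie | plumber | orange | painting
  2   | dog | tea | pilot | white | cooking
  3   | rabbit | soda | writer | brown | hiking
  4   | hamster | coffee | nurse | gray | reading
  5   | cat | juice | chef | black | gardening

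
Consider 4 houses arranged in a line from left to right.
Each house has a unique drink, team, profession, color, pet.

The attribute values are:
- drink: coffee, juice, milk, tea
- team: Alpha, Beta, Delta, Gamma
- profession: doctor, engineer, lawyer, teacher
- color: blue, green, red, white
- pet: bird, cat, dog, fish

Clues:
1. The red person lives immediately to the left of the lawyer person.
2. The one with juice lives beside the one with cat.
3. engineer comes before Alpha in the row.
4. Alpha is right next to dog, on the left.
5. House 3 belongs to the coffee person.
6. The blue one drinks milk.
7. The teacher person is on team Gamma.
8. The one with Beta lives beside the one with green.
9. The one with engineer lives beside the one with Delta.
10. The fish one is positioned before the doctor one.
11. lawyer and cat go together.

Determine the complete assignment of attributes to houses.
Solution:

House | Drink | Team | Profession | Color | Pet
-----------------------------------------------
  1   | juice | Beta | engineer | red | fish
  2   | tea | Delta | lawyer | green | cat
  3   | coffee | Alpha | doctor | white | bird
  4   | milk | Gamma | teacher | blue | dog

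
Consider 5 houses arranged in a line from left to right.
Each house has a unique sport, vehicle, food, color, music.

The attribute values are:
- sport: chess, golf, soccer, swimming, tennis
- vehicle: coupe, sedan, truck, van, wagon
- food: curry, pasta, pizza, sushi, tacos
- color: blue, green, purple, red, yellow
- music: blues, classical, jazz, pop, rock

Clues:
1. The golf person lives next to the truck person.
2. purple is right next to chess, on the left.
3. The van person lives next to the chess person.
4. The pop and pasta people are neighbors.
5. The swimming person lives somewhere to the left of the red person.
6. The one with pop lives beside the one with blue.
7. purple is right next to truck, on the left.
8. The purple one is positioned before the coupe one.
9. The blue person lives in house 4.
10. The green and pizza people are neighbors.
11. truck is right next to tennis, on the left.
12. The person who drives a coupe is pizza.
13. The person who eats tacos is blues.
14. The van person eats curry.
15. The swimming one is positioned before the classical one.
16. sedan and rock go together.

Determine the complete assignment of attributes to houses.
Solution:

House | Sport | Vehicle | Food | Color | Music
----------------------------------------------
  1   | golf | van | curry | purple | jazz
  2   | chess | truck | tacos | green | blues
  3   | tennis | coupe | pizza | yellow | pop
  4   | swimming | sedan | pasta | blue | rock
  5   | soccer | wagon | sushi | red | classical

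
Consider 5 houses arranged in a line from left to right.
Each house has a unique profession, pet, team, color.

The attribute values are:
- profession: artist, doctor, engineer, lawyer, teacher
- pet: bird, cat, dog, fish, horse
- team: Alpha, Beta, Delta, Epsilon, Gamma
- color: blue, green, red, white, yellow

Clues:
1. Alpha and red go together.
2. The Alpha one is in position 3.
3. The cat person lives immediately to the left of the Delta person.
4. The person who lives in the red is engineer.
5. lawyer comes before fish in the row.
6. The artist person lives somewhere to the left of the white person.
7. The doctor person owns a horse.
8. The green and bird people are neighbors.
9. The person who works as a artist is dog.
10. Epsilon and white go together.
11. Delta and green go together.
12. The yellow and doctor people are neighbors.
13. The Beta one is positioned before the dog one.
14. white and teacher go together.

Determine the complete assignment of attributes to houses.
Solution:

House | Profession | Pet | Team | Color
---------------------------------------
  1   | lawyer | cat | Beta | yellow
  2   | doctor | horse | Delta | green
  3   | engineer | bird | Alpha | red
  4   | artist | dog | Gamma | blue
  5   | teacher | fish | Epsilon | white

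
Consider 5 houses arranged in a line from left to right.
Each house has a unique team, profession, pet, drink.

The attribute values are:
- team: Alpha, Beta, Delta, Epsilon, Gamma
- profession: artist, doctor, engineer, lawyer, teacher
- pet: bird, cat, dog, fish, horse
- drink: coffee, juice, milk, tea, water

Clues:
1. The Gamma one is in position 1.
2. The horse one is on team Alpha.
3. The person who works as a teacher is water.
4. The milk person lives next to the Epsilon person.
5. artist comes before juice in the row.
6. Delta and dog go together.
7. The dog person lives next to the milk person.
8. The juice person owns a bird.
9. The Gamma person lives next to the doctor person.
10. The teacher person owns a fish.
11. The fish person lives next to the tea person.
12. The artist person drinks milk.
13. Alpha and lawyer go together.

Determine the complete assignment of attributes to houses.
Solution:

House | Team | Profession | Pet | Drink
---------------------------------------
  1   | Gamma | teacher | fish | water
  2   | Delta | doctor | dog | tea
  3   | Beta | artist | cat | milk
  4   | Epsilon | engineer | bird | juice
  5   | Alpha | lawyer | horse | coffee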